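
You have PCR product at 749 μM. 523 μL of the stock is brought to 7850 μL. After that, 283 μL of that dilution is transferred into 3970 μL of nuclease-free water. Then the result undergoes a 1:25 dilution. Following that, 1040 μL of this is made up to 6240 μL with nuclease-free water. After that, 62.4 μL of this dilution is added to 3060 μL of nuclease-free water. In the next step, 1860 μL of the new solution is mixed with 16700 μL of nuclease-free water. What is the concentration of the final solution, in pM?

Overall dilution factor = 15.01 × 15.03 × 25 × 6 × 50.04 × 9.978 = 1.69 × 10⁷.
749 μM / 1.69 × 10⁷ = 4.43 × 10⁻⁵ μM = 44.3 pM.

44.3 pM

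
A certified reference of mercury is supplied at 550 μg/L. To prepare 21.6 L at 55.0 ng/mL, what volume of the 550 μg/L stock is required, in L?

55.0 ng/mL = 55.0 μg/L.
V₁ = C₂V₂/C₁ = 55.0 × 21.6 / 550 = 2.16 L.

2.16 L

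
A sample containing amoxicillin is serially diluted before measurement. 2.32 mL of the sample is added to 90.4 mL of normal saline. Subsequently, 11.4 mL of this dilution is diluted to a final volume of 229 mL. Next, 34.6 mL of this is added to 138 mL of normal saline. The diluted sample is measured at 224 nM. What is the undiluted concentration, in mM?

0.897 mM

Overall dilution factor = 39.97 × 20.09 × 4.988 = 4005.
Original = 224 nM × 4005 = 8.97 × 10⁵ nM = 0.897 mM.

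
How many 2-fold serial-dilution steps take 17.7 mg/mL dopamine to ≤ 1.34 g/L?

Need 2ⁿ ≥ 13.2, so n ≥ log(13.2)/log(2) = 3.72.
Minimum whole steps: n = 4.

4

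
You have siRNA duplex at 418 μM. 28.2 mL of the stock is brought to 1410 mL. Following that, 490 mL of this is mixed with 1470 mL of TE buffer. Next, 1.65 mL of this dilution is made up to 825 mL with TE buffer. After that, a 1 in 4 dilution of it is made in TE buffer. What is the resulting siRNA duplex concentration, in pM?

1040 pM

Overall dilution factor = 50 × 4 × 500 × 4 = 4.00 × 10⁵.
418 μM / 4.00 × 10⁵ = 1.04 × 10⁻³ μM = 1040 pM.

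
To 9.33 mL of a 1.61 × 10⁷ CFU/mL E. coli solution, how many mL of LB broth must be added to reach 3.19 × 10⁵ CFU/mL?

V₂ = C₁V₁/C₂ = 1.61 × 10⁷ × 9.33 / 3.19 × 10⁵ = 471 mL.
Diluent to add = V₂ − V₁ = 471 − 9.33 = 462 mL.

462 mL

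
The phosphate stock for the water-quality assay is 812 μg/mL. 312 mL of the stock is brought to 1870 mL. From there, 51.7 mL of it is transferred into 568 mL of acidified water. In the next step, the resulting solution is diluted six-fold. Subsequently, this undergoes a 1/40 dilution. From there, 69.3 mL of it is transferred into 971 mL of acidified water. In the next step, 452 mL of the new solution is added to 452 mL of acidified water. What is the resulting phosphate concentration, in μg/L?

1.57 μg/L

Overall dilution factor = 5.994 × 11.99 × 6 × 40 × 15.01 × 2 = 5.18 × 10⁵.
812 μg/mL / 5.18 × 10⁵ = 1.57 × 10⁻³ μg/mL = 1.57 μg/L.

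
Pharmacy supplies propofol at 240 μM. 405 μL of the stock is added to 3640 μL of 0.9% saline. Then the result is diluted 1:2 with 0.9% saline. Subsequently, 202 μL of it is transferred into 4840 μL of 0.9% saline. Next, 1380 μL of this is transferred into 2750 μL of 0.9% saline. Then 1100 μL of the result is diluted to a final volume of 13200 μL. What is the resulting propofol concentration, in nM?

13.4 nM

Overall dilution factor = 9.988 × 2 × 24.96 × 2.993 × 12 = 1.79 × 10⁴.
240 μM / 1.79 × 10⁴ = 0.0134 μM = 13.4 nM.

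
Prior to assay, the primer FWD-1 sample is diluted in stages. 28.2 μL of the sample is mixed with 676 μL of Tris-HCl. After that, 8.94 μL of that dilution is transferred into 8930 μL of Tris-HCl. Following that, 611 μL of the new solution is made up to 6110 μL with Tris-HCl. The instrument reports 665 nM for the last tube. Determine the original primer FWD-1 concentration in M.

Overall dilution factor = 24.97 × 999.9 × 10 = 2.50 × 10⁵.
Original = 665 nM × 2.50 × 10⁵ = 1.66 × 10⁸ nM = 0.166 M.

0.166 M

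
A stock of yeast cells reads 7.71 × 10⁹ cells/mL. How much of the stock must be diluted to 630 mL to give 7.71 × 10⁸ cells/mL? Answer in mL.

V₁ = C₂V₂/C₁ = 7.71 × 10⁸ × 630 / 7.71 × 10⁹ = 63.0 mL.

63.0 mL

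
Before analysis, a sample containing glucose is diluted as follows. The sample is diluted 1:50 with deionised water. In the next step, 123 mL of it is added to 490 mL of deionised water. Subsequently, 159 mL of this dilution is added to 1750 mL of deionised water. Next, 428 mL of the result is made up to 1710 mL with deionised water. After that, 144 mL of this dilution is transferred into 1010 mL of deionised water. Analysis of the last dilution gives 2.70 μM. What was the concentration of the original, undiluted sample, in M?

Overall dilution factor = 50 × 4.984 × 12.01 × 3.995 × 8.014 = 9.58 × 10⁴.
Original = 2.70 μM × 9.58 × 10⁴ = 2.59 × 10⁵ μM = 0.259 M.

0.259 M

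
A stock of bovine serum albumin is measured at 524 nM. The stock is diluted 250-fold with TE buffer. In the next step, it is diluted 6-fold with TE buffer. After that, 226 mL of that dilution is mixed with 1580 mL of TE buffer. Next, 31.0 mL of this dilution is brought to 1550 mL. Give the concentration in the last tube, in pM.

0.874 pM

Overall dilution factor = 250 × 6 × 7.991 × 50 = 5.99 × 10⁵.
524 nM / 5.99 × 10⁵ = 8.74 × 10⁻⁴ nM = 0.874 pM.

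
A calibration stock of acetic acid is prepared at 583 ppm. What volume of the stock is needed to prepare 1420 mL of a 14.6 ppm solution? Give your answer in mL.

35.6 mL

V₁ = C₂V₂/C₁ = 14.6 × 1420 / 583 = 35.6 mL.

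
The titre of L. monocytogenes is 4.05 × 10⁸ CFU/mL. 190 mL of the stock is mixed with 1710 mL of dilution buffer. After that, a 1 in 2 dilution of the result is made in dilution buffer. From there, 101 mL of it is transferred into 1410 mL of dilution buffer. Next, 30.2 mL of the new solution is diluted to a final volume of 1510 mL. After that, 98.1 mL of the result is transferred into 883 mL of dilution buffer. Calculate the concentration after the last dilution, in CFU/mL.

Overall dilution factor = 10 × 2 × 14.96 × 50 × 10.00 = 1.50 × 10⁵.
4.05 × 10⁸ CFU/mL / 1.50 × 10⁵ = 2710 CFU/mL.

2710 CFU/mL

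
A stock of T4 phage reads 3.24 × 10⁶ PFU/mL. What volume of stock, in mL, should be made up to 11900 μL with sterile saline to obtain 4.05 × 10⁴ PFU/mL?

V₁ = C₂V₂/C₁ = 4.05 × 10⁴ × 11900 / 3.24 × 10⁶ = 149 μL = 0.149 mL.

0.149 mL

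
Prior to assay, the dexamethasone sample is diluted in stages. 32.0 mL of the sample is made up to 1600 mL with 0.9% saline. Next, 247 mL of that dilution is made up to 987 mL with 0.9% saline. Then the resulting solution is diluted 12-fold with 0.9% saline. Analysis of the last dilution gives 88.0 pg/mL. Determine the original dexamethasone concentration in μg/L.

Overall dilution factor = 50 × 3.996 × 12 = 2398.
Original = 88.0 pg/mL × 2398 = 2.11 × 10⁵ pg/mL = 211 μg/L.

211 μg/L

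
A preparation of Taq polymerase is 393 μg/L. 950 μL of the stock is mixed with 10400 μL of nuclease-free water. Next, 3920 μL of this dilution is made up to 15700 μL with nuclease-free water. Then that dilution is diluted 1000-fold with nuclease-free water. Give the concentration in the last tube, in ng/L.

8.21 ng/L

Overall dilution factor = 11.95 × 4.005 × 1000 = 4.79 × 10⁴.
393 μg/L / 4.79 × 10⁴ = 8.21 × 10⁻³ μg/L = 8.21 ng/L.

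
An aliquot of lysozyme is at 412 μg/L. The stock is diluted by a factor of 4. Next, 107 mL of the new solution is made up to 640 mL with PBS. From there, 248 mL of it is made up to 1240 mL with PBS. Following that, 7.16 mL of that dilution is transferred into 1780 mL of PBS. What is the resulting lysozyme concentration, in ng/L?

Overall dilution factor = 4 × 5.981 × 5 × 249.6 = 2.99 × 10⁴.
412 μg/L / 2.99 × 10⁴ = 0.0138 μg/L = 13.8 ng/L.

13.8 ng/L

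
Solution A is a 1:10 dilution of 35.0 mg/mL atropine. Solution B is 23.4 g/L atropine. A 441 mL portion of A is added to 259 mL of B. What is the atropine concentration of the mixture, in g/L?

C_A = 35.0 mg/mL / 10 = 3.50 mg/mL.
C_B = 23.4 g/L = 23.4 mg/mL.
C_mix = (C_A·V_A + C_B·V_B)/(V_A + V_B) = (3.50×441 + 23.4×259) / 700.0 = 10.9 mg/mL = 10.9 g/L.

10.9 g/L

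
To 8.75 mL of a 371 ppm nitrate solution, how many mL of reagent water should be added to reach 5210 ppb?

5210 ppb = 5.21 ppm.
V₂ = C₁V₁/C₂ = 371 × 8.75 / 5.21 = 623 mL.
Diluent to add = V₂ − V₁ = 623 − 8.75 = 614 mL.

614 mL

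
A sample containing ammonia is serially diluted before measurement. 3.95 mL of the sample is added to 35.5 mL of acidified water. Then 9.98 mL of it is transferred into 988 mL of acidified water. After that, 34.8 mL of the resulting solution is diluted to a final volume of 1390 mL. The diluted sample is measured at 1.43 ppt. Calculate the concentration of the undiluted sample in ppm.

0.0570 ppm

Overall dilution factor = 9.987 × 100.00 × 39.94 = 3.99 × 10⁴.
Original = 1.43 ppt × 3.99 × 10⁴ = 5.70 × 10⁴ ppt = 0.0570 ppm.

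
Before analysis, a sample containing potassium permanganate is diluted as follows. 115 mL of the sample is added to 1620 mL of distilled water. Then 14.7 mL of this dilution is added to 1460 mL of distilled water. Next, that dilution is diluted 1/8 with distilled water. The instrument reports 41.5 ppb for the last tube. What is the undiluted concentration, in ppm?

Overall dilution factor = 15.09 × 100.3 × 8 = 1.21 × 10⁴.
Original = 41.5 ppb × 1.21 × 10⁴ = 5.02 × 10⁵ ppb = 502 ppm.

502 ppm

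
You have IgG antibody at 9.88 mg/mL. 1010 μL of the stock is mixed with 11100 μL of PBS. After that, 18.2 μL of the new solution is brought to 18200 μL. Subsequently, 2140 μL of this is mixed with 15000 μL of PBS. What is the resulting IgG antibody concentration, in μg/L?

Overall dilution factor = 11.99 × 1000 × 8.009 = 9.60 × 10⁴.
9.88 mg/mL / 9.60 × 10⁴ = 1.03 × 10⁻⁴ mg/mL = 103 μg/L.

103 μg/L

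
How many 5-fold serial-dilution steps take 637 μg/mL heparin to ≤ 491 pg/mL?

Need 5ⁿ ≥ 1.30 × 10⁶, so n ≥ log(1.30 × 10⁶)/log(5) = 8.75.
Minimum whole steps: n = 9.

9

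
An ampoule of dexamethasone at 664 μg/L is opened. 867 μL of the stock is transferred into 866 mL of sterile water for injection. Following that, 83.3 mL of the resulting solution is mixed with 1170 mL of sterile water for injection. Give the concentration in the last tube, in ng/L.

Overall dilution factor = 999.8 × 15.05 = 1.50 × 10⁴.
664 μg/L / 1.50 × 10⁴ = 0.0441 μg/L = 44.1 ng/L.

44.1 ng/L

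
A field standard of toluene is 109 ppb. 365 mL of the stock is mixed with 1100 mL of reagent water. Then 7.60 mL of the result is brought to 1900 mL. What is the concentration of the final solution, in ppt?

109 ppt

Overall dilution factor = 4.014 × 250 = 1003.
109 ppb / 1003 = 0.109 ppb = 109 ppt.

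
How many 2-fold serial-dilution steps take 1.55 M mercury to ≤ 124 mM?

4

Need 2ⁿ ≥ 12.5, so n ≥ log(12.5)/log(2) = 3.64.
Minimum whole steps: n = 4.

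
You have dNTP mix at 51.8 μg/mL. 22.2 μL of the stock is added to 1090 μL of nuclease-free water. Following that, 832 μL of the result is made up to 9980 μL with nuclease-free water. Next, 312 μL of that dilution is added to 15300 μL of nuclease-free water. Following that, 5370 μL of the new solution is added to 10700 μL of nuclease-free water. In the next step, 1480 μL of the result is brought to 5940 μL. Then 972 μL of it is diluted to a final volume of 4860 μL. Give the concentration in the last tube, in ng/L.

28.7 ng/L

Overall dilution factor = 50.10 × 12.00 × 50.04 × 2.993 × 4.014 × 5 = 1.81 × 10⁶.
51.8 μg/mL / 1.81 × 10⁶ = 2.87 × 10⁻⁵ μg/mL = 28.7 ng/L.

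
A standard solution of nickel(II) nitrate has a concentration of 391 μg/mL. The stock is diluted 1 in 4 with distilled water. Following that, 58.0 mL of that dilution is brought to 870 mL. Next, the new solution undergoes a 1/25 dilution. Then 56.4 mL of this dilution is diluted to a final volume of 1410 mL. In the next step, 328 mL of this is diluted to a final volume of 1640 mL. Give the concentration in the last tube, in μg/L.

2.09 μg/L

Overall dilution factor = 4 × 15 × 25 × 25 × 5 = 1.88 × 10⁵.
391 μg/mL / 1.88 × 10⁵ = 2.09 × 10⁻³ μg/mL = 2.09 μg/L.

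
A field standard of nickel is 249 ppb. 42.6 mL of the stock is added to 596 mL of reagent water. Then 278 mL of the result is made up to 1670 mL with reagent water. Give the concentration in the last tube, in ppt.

2770 ppt

Overall dilution factor = 14.99 × 6.007 = 90.1.
249 ppb / 90.1 = 2.77 ppb = 2770 ppt.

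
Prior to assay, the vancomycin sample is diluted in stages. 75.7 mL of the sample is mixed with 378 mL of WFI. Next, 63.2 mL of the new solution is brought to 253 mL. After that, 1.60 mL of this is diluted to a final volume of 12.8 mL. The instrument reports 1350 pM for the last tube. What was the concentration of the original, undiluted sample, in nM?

259 nM

Overall dilution factor = 5.993 × 4.003 × 8 = 192.
Original = 1350 pM × 192 = 2.59 × 10⁵ pM = 259 nM.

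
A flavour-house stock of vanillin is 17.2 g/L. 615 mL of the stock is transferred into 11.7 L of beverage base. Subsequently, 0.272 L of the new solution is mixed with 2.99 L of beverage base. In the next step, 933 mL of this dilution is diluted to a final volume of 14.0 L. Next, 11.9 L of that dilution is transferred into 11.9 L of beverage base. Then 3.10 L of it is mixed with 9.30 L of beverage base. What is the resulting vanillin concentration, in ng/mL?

597 ng/mL

Overall dilution factor = 20.02 × 11.99 × 15.01 × 2 × 4 = 2.88 × 10⁴.
17.2 g/L / 2.88 × 10⁴ = 5.97 × 10⁻⁴ g/L = 597 ng/mL.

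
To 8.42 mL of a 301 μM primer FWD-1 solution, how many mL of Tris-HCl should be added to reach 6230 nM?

398 mL

6230 nM = 6.23 μM.
V₂ = C₁V₁/C₂ = 301 × 8.42 / 6.23 = 407 mL.
Diluent to add = V₂ − V₁ = 407 − 8.42 = 398 mL.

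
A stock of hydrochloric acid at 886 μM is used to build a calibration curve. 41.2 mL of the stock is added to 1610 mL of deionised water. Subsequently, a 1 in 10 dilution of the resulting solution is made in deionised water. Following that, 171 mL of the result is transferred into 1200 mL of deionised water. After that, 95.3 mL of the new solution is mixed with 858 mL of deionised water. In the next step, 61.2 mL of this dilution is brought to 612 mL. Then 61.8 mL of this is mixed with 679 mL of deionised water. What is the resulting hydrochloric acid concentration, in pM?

230 pM

Overall dilution factor = 40.08 × 10 × 8.018 × 10.00 × 10 × 11.99 = 3.85 × 10⁶.
886 μM / 3.85 × 10⁶ = 2.30 × 10⁻⁴ μM = 230 pM.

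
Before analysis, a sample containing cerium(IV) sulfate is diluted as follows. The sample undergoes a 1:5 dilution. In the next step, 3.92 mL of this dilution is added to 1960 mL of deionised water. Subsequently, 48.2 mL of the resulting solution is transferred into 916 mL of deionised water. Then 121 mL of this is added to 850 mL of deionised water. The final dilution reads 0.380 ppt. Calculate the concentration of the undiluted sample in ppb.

153 ppb

Overall dilution factor = 5 × 501 × 20.00 × 8.025 = 4.02 × 10⁵.
Original = 0.380 ppt × 4.02 × 10⁵ = 1.53 × 10⁵ ppt = 153 ppb.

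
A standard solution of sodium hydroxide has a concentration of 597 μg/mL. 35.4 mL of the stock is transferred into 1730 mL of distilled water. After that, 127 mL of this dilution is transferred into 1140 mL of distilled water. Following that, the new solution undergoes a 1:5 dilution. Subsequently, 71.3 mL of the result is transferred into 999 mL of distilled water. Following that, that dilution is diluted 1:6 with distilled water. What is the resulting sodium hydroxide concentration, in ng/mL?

Overall dilution factor = 49.87 × 9.976 × 5 × 15.01 × 6 = 2.24 × 10⁵.
597 μg/mL / 2.24 × 10⁵ = 2.66 × 10⁻³ μg/mL = 2.66 ng/mL.

2.66 ng/mL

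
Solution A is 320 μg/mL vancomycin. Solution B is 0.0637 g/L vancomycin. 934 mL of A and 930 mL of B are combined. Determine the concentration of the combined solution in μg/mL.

C_B = 0.0637 g/L = 63.7 μg/mL.
C_mix = (C_A·V_A + C_B·V_B)/(V_A + V_B) = (320×934 + 63.7×930) / 1864 = 192 μg/mL.

192 μg/mL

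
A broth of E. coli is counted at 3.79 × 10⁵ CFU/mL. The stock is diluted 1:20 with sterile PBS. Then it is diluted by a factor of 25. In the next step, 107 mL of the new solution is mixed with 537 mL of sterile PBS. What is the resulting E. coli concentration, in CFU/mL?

Overall dilution factor = 20 × 25 × 6.019 = 3009.
3.79 × 10⁵ CFU/mL / 3009 = 126 CFU/mL.

126 CFU/mL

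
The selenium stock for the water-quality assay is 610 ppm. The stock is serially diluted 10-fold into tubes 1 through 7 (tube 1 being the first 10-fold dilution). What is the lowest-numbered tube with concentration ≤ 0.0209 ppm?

Tube n has concentration 610 ppm / 10ⁿ.
Need 10ⁿ ≥ 610 ppm / 0.0209 ppm = 2.92 × 10⁴, so n ≥ 4.47.
First such tube: n = 5.

tube 5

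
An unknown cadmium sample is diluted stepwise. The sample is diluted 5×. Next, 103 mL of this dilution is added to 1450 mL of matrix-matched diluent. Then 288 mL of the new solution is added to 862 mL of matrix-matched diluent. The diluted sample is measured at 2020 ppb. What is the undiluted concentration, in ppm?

Overall dilution factor = 5 × 15.08 × 3.993 = 301.
Original = 2020 ppb × 301 = 6.08 × 10⁵ ppb = 608 ppm.

608 ppm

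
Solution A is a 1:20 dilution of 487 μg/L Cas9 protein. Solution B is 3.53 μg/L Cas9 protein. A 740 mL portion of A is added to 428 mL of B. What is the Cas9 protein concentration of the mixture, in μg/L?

C_A = 487 μg/L / 20 = 24.4 μg/L.
C_mix = (C_A·V_A + C_B·V_B)/(V_A + V_B) = (24.4×740 + 3.53×428) / 1168 = 16.7 μg/L.

16.7 μg/L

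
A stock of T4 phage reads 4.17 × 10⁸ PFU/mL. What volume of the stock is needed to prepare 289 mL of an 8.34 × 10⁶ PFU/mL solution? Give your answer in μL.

5780 μL

V₁ = C₂V₂/C₁ = 8.34 × 10⁶ × 289 / 4.17 × 10⁸ = 5.78 mL = 5780 μL.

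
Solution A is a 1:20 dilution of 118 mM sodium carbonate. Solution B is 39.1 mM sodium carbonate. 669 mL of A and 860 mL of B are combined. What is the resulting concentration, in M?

C_A = 118 mM / 20 = 5.90 mM.
C_mix = (C_A·V_A + C_B·V_B)/(V_A + V_B) = (5.90×669 + 39.1×860) / 1529 = 24.6 mM = 0.0246 M.

0.0246 M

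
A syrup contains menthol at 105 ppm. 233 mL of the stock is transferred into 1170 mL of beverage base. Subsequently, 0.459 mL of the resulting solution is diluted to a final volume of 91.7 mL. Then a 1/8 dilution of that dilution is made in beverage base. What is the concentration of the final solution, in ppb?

10.9 ppb

Overall dilution factor = 6.021 × 199.8 × 8 = 9624.
105 ppm / 9624 = 0.0109 ppm = 10.9 ppb.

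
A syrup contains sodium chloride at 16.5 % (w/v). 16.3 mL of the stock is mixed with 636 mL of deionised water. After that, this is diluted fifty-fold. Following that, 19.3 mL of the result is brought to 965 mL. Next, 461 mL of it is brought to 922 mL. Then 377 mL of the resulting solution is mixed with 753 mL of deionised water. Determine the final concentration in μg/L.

Overall dilution factor = 40.02 × 50 × 50 × 2 × 2.997 = 6.00 × 10⁵.
16.5 % (w/v) / 6.00 × 10⁵ = 2.75 × 10⁻⁵ % (w/v) = 275 μg/L.

275 μg/L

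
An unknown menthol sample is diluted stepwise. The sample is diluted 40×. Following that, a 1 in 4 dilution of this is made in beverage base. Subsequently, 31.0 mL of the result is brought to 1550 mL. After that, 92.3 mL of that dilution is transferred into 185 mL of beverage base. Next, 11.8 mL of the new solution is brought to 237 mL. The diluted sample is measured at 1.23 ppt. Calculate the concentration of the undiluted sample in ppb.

594 ppb

Overall dilution factor = 40 × 4 × 50 × 3.004 × 20.08 = 4.83 × 10⁵.
Original = 1.23 ppt × 4.83 × 10⁵ = 5.94 × 10⁵ ppt = 594 ppb.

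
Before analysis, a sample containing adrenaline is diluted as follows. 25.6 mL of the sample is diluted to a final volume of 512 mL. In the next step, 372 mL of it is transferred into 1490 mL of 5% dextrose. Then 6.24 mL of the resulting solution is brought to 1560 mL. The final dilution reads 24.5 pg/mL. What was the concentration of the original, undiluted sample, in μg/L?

Overall dilution factor = 20 × 5.005 × 250 = 2.50 × 10⁴.
Original = 24.5 pg/mL × 2.50 × 10⁴ = 6.13 × 10⁵ pg/mL = 613 μg/L.

613 μg/L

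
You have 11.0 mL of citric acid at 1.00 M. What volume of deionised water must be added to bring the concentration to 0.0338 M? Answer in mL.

V₂ = C₁V₁/C₂ = 1.00 × 11.0 / 0.0338 = 325 mL.
Diluent to add = V₂ − V₁ = 325 − 11.0 = 314 mL.

314 mL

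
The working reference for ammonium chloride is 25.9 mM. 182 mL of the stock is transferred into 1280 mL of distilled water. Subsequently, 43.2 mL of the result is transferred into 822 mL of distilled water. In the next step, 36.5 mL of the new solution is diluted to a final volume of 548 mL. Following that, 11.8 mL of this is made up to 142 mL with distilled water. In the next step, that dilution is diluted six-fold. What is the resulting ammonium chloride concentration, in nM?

Overall dilution factor = 8.033 × 20.03 × 15.01 × 12.03 × 6 = 1.74 × 10⁵.
25.9 mM / 1.74 × 10⁵ = 1.49 × 10⁻⁴ mM = 149 nM.

149 nM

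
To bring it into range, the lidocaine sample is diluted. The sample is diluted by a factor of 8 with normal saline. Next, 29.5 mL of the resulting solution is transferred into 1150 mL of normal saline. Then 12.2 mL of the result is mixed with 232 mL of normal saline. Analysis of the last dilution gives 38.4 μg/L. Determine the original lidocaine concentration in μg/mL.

Overall dilution factor = 8 × 39.98 × 20.02 = 6403.
Original = 38.4 μg/L × 6403 = 2.46 × 10⁵ μg/L = 246 μg/mL.

246 μg/mL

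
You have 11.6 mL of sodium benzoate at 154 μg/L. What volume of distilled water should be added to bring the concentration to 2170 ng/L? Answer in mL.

812 mL

2170 ng/L = 2.17 μg/L.
V₂ = C₁V₁/C₂ = 154 × 11.6 / 2.17 = 823 mL.
Diluent to add = V₂ − V₁ = 823 − 11.6 = 812 mL.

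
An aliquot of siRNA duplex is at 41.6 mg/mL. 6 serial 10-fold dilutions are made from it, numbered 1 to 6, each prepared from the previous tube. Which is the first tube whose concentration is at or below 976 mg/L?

tube 2

Tube n has concentration 41.6 mg/mL / 10ⁿ.
Need 10ⁿ ≥ 41.6 mg/mL / 976 mg/L = 42.6, so n ≥ 1.63.
First such tube: n = 2.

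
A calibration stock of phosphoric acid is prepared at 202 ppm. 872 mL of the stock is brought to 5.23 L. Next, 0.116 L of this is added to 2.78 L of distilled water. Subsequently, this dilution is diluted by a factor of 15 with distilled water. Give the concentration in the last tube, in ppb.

Overall dilution factor = 5.998 × 24.97 × 15 = 2246.
202 ppm / 2246 = 0.0899 ppm = 89.9 ppb.

89.9 ppb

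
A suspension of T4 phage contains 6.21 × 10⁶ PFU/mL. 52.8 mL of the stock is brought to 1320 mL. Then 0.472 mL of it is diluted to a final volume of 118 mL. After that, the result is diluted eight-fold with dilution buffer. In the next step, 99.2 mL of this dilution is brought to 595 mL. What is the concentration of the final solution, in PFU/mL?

20.7 PFU/mL

Overall dilution factor = 25 × 250 × 8 × 5.998 = 3.00 × 10⁵.
6.21 × 10⁶ PFU/mL / 3.00 × 10⁵ = 20.7 PFU/mL.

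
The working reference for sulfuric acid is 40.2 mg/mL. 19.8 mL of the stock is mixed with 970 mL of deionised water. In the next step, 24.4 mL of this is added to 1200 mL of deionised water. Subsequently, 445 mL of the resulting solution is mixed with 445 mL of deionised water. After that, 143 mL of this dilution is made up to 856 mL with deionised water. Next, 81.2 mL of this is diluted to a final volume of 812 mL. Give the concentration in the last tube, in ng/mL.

134 ng/mL

Overall dilution factor = 49.99 × 50.18 × 2 × 5.986 × 10 = 3.00 × 10⁵.
40.2 mg/mL / 3.00 × 10⁵ = 1.34 × 10⁻⁴ mg/mL = 134 ng/mL.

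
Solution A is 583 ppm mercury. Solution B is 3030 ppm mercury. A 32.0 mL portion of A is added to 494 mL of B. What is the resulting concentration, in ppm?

2880 ppm

C_mix = (C_A·V_A + C_B·V_B)/(V_A + V_B) = (583×32.0 + 3030×494) / 526.0 = 2881 ppm.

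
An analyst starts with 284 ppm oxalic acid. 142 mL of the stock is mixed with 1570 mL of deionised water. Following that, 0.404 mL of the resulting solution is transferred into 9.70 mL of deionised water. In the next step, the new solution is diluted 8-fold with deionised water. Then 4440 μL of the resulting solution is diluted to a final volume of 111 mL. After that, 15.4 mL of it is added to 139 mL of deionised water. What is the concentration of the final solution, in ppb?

0.470 ppb

Overall dilution factor = 12.06 × 25.01 × 8 × 25 × 10.03 = 6.05 × 10⁵.
284 ppm / 6.05 × 10⁵ = 4.70 × 10⁻⁴ ppm = 0.470 ppb.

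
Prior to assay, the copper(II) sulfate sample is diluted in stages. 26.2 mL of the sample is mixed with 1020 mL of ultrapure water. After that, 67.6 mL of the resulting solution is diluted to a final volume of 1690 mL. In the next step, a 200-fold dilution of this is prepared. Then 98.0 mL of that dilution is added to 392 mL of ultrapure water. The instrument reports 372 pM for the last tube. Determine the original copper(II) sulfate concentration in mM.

0.371 mM

Overall dilution factor = 39.93 × 25 × 200 × 5 = 9.98 × 10⁵.
Original = 372 pM × 9.98 × 10⁵ = 3.71 × 10⁸ pM = 0.371 mM.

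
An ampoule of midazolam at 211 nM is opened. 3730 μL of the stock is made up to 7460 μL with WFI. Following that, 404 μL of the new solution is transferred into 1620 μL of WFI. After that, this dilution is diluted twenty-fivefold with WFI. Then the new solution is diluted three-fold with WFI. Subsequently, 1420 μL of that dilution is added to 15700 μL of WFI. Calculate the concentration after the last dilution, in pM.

Overall dilution factor = 2 × 5.010 × 25 × 3 × 12.06 = 9060.
211 nM / 9060 = 0.0233 nM = 23.3 pM.

23.3 pM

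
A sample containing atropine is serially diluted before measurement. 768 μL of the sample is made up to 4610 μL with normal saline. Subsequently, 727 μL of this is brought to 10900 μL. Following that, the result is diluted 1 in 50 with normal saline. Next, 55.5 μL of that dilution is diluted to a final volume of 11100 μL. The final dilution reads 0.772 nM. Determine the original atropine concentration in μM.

695 μM

Overall dilution factor = 6.003 × 14.99 × 50 × 200 = 9.00 × 10⁵.
Original = 0.772 nM × 9.00 × 10⁵ = 6.95 × 10⁵ nM = 695 μM.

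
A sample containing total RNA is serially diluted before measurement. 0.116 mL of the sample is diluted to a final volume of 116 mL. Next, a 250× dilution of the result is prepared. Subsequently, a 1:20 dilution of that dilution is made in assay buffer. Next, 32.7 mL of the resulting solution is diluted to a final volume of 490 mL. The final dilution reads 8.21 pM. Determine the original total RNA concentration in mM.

0.615 mM

Overall dilution factor = 1000 × 250 × 20 × 14.98 = 7.49 × 10⁷.
Original = 8.21 pM × 7.49 × 10⁷ = 6.15 × 10⁸ pM = 0.615 mM.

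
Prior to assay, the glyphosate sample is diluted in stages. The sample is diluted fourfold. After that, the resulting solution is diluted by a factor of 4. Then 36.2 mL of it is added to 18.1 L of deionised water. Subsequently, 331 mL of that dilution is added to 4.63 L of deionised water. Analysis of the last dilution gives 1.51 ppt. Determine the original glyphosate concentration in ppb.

Overall dilution factor = 4 × 4 × 501 × 14.99 = 1.20 × 10⁵.
Original = 1.51 ppt × 1.20 × 10⁵ = 1.81 × 10⁵ ppt = 181 ppb.

181 ppb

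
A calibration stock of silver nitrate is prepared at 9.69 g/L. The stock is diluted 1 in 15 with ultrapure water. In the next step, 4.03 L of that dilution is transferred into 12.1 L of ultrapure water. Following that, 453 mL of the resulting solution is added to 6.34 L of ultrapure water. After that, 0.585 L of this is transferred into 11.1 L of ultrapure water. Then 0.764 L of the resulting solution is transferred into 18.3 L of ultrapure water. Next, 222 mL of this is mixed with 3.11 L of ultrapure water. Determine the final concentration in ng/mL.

Overall dilution factor = 15 × 4.002 × 15.00 × 19.97 × 24.95 × 15.01 = 6.73 × 10⁶.
9.69 g/L / 6.73 × 10⁶ = 1.44 × 10⁻⁶ g/L = 1.44 ng/mL.

1.44 ng/mL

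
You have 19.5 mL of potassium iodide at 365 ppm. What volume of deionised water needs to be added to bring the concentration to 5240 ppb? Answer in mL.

1340 mL

5240 ppb = 5.24 ppm.
V₂ = C₁V₁/C₂ = 365 × 19.5 / 5.24 = 1358 mL.
Diluent to add = V₂ − V₁ = 1358 − 19.5 = 1340 mL.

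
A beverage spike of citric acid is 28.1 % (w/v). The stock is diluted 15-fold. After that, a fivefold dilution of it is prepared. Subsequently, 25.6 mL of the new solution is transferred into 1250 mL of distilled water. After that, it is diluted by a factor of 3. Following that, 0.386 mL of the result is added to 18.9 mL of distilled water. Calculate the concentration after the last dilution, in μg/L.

502 μg/L

Overall dilution factor = 15 × 5 × 49.83 × 3 × 49.96 = 5.60 × 10⁵.
28.1 % (w/v) / 5.60 × 10⁵ = 5.02 × 10⁻⁵ % (w/v) = 502 μg/L.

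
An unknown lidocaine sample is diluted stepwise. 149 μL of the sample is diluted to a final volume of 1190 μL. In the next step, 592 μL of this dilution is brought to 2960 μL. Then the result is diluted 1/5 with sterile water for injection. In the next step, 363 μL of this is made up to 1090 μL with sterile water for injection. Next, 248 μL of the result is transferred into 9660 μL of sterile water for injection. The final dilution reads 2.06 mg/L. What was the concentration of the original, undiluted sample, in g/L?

Overall dilution factor = 7.987 × 5 × 5 × 3.003 × 39.95 = 2.40 × 10⁴.
Original = 2.06 mg/L × 2.40 × 10⁴ = 4.93 × 10⁴ mg/L = 49.3 g/L.

49.3 g/L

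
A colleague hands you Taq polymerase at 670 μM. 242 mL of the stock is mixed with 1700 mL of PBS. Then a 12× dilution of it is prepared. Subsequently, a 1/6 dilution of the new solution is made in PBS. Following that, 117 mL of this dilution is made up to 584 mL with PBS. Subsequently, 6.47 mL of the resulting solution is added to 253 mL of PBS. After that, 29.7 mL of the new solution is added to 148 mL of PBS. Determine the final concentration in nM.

0.968 nM

Overall dilution factor = 8.025 × 12 × 6 × 4.991 × 40.10 × 5.983 = 6.92 × 10⁵.
670 μM / 6.92 × 10⁵ = 9.68 × 10⁻⁴ μM = 0.968 nM.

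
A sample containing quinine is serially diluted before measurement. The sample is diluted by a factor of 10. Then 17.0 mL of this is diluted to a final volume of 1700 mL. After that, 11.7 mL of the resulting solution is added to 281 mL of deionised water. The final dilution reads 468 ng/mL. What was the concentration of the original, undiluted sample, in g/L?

11.7 g/L

Overall dilution factor = 10 × 100 × 25.02 = 2.50 × 10⁴.
Original = 468 ng/mL × 2.50 × 10⁴ = 1.17 × 10⁷ ng/mL = 11.7 g/L.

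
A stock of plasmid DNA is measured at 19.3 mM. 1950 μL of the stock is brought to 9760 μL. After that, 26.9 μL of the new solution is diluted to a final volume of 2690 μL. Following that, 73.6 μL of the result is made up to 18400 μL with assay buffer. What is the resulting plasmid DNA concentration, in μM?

0.154 μM

Overall dilution factor = 5.005 × 100 × 250 = 1.25 × 10⁵.
19.3 mM / 1.25 × 10⁵ = 1.54 × 10⁻⁴ mM = 0.154 μM.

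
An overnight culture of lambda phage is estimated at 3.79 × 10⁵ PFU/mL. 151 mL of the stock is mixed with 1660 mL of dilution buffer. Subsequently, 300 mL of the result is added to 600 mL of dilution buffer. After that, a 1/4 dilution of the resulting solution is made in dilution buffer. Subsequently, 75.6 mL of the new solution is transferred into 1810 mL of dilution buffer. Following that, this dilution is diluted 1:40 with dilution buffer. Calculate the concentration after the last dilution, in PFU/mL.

2.64 PFU/mL

Overall dilution factor = 11.99 × 3 × 4 × 24.94 × 40 = 1.44 × 10⁵.
3.79 × 10⁵ PFU/mL / 1.44 × 10⁵ = 2.64 PFU/mL.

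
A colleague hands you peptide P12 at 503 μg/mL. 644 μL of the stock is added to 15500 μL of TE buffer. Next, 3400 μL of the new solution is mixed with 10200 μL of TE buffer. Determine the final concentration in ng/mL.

5020 ng/mL

Overall dilution factor = 25.07 × 4 = 100.
503 μg/mL / 100 = 5.02 μg/mL = 5020 ng/mL.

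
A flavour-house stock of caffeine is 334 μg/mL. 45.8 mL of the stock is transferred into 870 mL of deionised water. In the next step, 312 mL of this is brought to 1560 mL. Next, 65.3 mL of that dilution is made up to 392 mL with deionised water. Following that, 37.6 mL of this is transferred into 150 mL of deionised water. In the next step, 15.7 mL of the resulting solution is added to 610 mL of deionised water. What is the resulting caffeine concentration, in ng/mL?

Overall dilution factor = 20.00 × 5 × 6.003 × 4.989 × 39.85 = 1.19 × 10⁵.
334 μg/mL / 1.19 × 10⁵ = 2.80 × 10⁻³ μg/mL = 2.80 ng/mL.

2.80 ng/mL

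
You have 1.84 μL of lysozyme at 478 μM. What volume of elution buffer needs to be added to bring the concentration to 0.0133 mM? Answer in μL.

0.0133 mM = 13.3 μM.
V₂ = C₁V₁/C₂ = 478 × 1.84 / 13.3 = 66.1 μL.
Diluent to add = V₂ − V₁ = 66.1 − 1.84 = 64.3 μL.

64.3 μL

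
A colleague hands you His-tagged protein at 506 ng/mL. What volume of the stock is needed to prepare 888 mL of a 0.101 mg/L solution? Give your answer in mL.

0.101 mg/L = 101 ng/mL.
V₁ = C₂V₂/C₁ = 101 × 888 / 506 = 177 mL.

177 mL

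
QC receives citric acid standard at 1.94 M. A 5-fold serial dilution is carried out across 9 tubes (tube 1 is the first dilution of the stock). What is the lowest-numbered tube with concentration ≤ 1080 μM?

tube 5

Tube n has concentration 1.94 M / 5ⁿ.
Need 5ⁿ ≥ 1.94 M / 1080 μM = 1796, so n ≥ 4.66.
First such tube: n = 5.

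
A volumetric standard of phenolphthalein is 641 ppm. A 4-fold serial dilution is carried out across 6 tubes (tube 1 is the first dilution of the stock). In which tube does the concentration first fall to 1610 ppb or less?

Tube n has concentration 641 ppm / 4ⁿ.
Need 4ⁿ ≥ 641 ppm / 1610 ppb = 398, so n ≥ 4.32.
First such tube: n = 5.

tube 5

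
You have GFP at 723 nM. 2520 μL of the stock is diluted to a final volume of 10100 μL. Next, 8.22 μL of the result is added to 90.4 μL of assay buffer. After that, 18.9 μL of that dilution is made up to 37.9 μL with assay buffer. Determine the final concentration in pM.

7500 pM

Overall dilution factor = 4.008 × 12.00 × 2.005 = 96.4.
723 nM / 96.4 = 7.50 nM = 7500 pM.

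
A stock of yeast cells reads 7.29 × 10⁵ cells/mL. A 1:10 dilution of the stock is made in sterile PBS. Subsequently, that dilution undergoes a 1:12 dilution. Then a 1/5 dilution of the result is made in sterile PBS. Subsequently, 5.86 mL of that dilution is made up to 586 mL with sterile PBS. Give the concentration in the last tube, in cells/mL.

Overall dilution factor = 10 × 12 × 5 × 100 = 6.00 × 10⁴.
7.29 × 10⁵ cells/mL / 6.00 × 10⁴ = 12.2 cells/mL.

12.2 cells/mL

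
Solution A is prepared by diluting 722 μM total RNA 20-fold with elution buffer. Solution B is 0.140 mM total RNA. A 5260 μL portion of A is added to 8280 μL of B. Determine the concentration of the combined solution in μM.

99.6 μM

C_A = 722 μM / 20 = 36.1 μM.
C_B = 0.140 mM = 140 μM.
C_mix = (C_A·V_A + C_B·V_B)/(V_A + V_B) = (36.1×5260 + 140×8280) / 13540 = 99.6 μM.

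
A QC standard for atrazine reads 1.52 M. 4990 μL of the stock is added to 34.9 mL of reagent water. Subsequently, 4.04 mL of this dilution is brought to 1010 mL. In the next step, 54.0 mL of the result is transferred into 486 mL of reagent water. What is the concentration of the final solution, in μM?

Overall dilution factor = 7.994 × 250 × 10 = 2.00 × 10⁴.
1.52 M / 2.00 × 10⁴ = 7.61 × 10⁻⁵ M = 76.1 μM.

76.1 μM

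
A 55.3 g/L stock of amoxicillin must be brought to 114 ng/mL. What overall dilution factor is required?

Factor = C₀/C_target = 55.3 g/L / 114 ng/mL = 4.85 × 10⁵.

4.85 × 10⁵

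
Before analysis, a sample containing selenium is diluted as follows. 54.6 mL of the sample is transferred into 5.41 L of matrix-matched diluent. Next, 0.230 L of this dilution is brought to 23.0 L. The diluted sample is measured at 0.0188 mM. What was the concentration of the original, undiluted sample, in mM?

188 mM

Overall dilution factor = 100.1 × 100 = 1.00 × 10⁴.
Original = 0.0188 mM × 1.00 × 10⁴ = 188 mM.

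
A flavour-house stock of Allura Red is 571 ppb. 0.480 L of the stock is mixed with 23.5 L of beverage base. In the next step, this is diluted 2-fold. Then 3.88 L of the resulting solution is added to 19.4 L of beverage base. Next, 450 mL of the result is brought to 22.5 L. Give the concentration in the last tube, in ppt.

19.0 ppt

Overall dilution factor = 49.96 × 2 × 6 × 50 = 3.00 × 10⁴.
571 ppb / 3.00 × 10⁴ = 0.0190 ppb = 19.0 ppt.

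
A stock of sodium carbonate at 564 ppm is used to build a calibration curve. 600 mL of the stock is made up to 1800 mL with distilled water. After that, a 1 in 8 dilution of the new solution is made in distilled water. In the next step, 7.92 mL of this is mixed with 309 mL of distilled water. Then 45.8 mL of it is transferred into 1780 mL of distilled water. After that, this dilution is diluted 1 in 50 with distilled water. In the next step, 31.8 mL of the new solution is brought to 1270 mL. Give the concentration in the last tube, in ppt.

7.38 ppt

Overall dilution factor = 3 × 8 × 40.02 × 39.86 × 50 × 39.94 = 7.64 × 10⁷.
564 ppm / 7.64 × 10⁷ = 7.38 × 10⁻⁶ ppm = 7.38 ppt.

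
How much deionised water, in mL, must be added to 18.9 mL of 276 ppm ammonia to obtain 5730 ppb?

5730 ppb = 5.73 ppm.
V₂ = C₁V₁/C₂ = 276 × 18.9 / 5.73 = 910 mL.
Diluent to add = V₂ − V₁ = 910 − 18.9 = 891 mL.

891 mL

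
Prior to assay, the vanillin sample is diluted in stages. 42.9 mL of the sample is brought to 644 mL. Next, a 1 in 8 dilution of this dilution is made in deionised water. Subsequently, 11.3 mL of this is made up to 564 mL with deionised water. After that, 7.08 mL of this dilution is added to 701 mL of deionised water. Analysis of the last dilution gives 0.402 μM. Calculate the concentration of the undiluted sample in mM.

241 mM

Overall dilution factor = 15.01 × 8 × 49.91 × 100.0 = 5.99 × 10⁵.
Original = 0.402 μM × 5.99 × 10⁵ = 2.41 × 10⁵ μM = 241 mM.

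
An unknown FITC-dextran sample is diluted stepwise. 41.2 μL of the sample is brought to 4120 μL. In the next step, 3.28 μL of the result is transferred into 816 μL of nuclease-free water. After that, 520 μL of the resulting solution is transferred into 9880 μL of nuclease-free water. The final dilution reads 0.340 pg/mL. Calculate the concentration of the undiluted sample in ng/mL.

170 ng/mL

Overall dilution factor = 100 × 249.8 × 20 = 5.00 × 10⁵.
Original = 0.340 pg/mL × 5.00 × 10⁵ = 1.70 × 10⁵ pg/mL = 170 ng/mL.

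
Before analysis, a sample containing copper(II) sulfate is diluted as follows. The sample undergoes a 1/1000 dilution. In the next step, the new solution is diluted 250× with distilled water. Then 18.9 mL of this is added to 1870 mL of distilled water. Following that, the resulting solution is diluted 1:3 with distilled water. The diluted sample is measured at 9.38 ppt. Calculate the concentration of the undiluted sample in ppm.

703 ppm

Overall dilution factor = 1000 × 250 × 99.94 × 3 = 7.50 × 10⁷.
Original = 9.38 ppt × 7.50 × 10⁷ = 7.03 × 10⁸ ppt = 703 ppm.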